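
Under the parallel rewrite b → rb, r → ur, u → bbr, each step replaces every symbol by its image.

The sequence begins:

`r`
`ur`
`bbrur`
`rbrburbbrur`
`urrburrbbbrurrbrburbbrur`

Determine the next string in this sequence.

Rewriting the 24 symbols of urrburrbbbrurrbrburbbrur one by one yields bbr ur ur rb bbr ur ur rb rb rb ur bbr ur ur rb ur rb bbr ur rb rb ur bbr ur; concatenated:

bbrururrbbbrururrbrbrburbbrururrburrbbbrurrbrburbbrur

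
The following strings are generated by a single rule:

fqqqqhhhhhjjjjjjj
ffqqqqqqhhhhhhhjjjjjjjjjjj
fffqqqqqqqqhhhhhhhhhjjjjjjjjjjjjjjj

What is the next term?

ffffqqqqqqqqqqhhhhhhhhhhhjjjjjjjjjjjjjjjjjjj

Each string has the form f^{n-1} q^{2n} h^{2n+1} j^{4n-1}, where the shown terms are n = 2, 3, 4.
Setting n = 5 gives 4, 10, 11, 19 characters in each block.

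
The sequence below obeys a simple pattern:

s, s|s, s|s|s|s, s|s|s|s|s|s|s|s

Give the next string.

s|s|s|s|s|s|s|s|s|s|s|s|s|s|s|s

Each string is two copies of the previous one joined by '|'.
So the next term is two copies of s|s|s|s|s|s|s|s with '|' between the halves.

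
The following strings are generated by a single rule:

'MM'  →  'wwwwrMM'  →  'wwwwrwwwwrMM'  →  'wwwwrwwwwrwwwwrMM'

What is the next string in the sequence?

Every step adds wwwwr at the front: s(k+1) = wwwwr·s(k).
One more step from wwwwrwwwwrwwwwrMM gives the answer.

wwwwrwwwwrwwwwrwwwwrMM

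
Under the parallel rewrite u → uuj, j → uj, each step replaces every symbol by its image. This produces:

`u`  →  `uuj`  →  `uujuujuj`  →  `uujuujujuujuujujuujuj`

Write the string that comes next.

Rewriting the 21 symbols of uujuujujuujuujujuujuj one by one yields uuj uuj uj uuj uuj uj uuj uj uuj uuj uj uuj uuj uj uuj uj uuj uuj uj uuj uj; concatenated:

uujuujujuujuujujuujujuujuujujuujuujujuujujuujuujujuujuj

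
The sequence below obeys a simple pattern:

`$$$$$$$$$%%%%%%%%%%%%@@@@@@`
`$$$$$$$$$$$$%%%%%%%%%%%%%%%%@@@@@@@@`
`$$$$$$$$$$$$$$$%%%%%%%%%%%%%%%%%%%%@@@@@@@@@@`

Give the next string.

$$$$$$$$$$$$$$$$$$%%%%%%%%%%%%%%%%%%%%%%%%@@@@@@@@@@@@

Reading off run lengths: $ runs 9, 12, 15; % runs 12, 16, 20; @ runs 6, 8, 10 — each is linear in n, where the shown terms are n = 3, 4, 5.
For the next term, n = 6, so the run lengths are 18, 24, 12.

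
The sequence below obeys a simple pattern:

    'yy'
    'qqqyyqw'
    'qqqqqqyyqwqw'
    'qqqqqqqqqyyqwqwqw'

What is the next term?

Each term wraps the previous one in qqq on the left and qw on the right.
One more step from qqqqqqqqqyyqwqwqw gives the answer.

qqqqqqqqqqqqyyqwqwqwqw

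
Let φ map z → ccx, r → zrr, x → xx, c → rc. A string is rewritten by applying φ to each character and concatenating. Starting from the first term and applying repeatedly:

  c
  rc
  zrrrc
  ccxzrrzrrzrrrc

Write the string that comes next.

rcrcxxccxzrrzrrccxzrrzrrccxzrrzrrzrrrc

Replace each of the 14 characters of ccxzrrzrrzrrrc in place — rc rc xx ccx zrr zrr ccx zrr zrr ccx zrr zrr zrr rc — and concatenate.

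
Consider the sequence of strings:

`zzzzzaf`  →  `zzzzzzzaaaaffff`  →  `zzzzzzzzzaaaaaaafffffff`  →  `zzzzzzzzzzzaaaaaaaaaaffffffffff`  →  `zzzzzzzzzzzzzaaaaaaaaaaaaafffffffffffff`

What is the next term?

zzzzzzzzzzzzzzzaaaaaaaaaaaaaaaaffffffffffffffff

The n-th term is 2n+3 z's then 3n-2 a's then 3n-2 f's (n = 1, 2, …).
For the next term, n = 6, so the run lengths are 15, 16, 16.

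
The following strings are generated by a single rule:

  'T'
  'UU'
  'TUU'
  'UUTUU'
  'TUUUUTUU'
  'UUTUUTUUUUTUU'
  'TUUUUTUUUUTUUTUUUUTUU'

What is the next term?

UUTUUTUUUUTUUTUUUUTUUUUTUUTUUUUTUU

Each term (from the third on) is the two preceding terms concatenated in order: term 3 = T·UU = TUU.
The next term joins UUTUUTUUUUTUU and TUUUUTUUUUTUUTUUUUTUU.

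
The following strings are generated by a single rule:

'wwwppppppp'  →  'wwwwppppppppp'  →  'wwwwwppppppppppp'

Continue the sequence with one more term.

wwwwwwppppppppppppp

Each string has the form w^{n} p^{2n+1}, where the shown terms are n = 3, 4, 5.
Setting n = 6 gives 6, 13 characters in each block.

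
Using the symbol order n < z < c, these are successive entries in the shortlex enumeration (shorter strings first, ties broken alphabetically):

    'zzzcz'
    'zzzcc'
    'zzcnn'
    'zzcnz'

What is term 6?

zzczn

Stepping forward 2 times from zzcnz: zzcnz → zzcnc, then the target.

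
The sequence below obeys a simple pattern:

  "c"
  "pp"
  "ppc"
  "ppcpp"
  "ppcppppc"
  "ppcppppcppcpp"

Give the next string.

Each term (from the third on) is the previous term followed by the one before it: term 3 = pp·c = ppc.
Continuing: ppcppppcppcpp · ppcppppc gives term 7.

ppcppppcppcppppcppppc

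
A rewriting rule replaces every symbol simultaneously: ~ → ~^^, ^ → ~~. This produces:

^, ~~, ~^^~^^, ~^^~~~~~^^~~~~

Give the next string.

Rewriting the 14 symbols of ~^^~~~~~^^~~~~ one by one yields ~^^ ~~ ~~ ~^^ ~^^ ~^^ ~^^ ~^^ ~~ ~~ ~^^ ~^^ ~^^ ~^^; concatenated:

~^^~~~~~^^~^^~^^~^^~^^~~~~~^^~^^~^^~^^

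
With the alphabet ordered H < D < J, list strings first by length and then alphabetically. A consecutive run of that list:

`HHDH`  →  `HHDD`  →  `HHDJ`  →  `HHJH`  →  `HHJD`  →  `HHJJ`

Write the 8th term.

Continuing the enumeration 2 steps past HHJJ: HHJJ → HDHH → (answer).

HDHD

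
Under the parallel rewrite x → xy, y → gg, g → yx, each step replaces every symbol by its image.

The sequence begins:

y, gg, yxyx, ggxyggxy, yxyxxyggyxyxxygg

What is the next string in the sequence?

Applying the rule to each of the 16 symbols of yxyxxyggyxyxxygg gives the pieces gg xy gg xy xy gg yx yx gg xy gg xy xy gg yx yx, which concatenate to the answer.

ggxyggxyxyggyxyxggxyggxyxyggyxyx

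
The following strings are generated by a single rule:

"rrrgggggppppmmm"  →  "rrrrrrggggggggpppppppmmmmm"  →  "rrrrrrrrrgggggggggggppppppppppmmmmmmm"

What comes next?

rrrrrrrrrrrrggggggggggggggpppppppppppppmmmmmmmmm

Each string has the form r^{3n} g^{3n+2} p^{3n+1} m^{2n+1} (n = 1, 2, …).
Setting n = 4 gives 12, 14, 13, 9 characters in each block.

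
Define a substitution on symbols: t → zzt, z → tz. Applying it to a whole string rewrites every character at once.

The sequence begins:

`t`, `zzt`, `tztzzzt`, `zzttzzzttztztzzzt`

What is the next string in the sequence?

φ(zzttzzzttztztzzzt) expands symbol-by-symbol to tz tz zzt zzt tz tz tz zzt zzt tz zzt tz zzt tz tz tz zzt; joining the 17 pieces gives the next term.

tztzzztzzttztztzzztzzttzzzttzzzttztztzzzt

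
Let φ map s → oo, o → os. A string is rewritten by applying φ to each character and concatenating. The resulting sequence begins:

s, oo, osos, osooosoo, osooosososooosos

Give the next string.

osooosososooosooosooosososooosoo

Applying the rule to each of the 16 symbols of osooosososooosos gives the pieces os oo os os os oo os oo os oo os os os oo os oo, which concatenate to the answer.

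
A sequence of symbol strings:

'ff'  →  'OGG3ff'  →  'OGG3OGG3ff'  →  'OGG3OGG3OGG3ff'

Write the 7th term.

OGG3OGG3OGG3OGG3OGG3OGG3ff

Each term is the previous one with OGG3 prepended.
From OGG3OGG3OGG3ff, 3 further steps: OGG3OGG3OGG3ff → OGG3OGG3OGG3OGG3ff → OGG3OGG3OGG3OGG3OGG3ff → (answer).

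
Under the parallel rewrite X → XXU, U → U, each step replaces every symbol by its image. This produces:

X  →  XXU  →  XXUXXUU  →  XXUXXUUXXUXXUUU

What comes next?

XXUXXUUXXUXXUUUXXUXXUUXXUXXUUUU

φ(XXUXXUUXXUXXUUU) expands symbol-by-symbol to XXU XXU U XXU XXU U U XXU XXU U XXU XXU U U U; joining the 15 pieces gives the next term.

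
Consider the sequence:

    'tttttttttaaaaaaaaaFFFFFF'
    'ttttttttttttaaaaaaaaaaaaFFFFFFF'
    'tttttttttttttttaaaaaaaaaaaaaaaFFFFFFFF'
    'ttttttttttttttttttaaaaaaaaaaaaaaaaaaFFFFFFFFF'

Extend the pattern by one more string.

The n-th term is 3n t's then 3n a's then n+3 F's, where the shown terms are n = 3, 4, 5, 6.
For the next term, n = 7, so the run lengths are 21, 21, 10.

tttttttttttttttttttttaaaaaaaaaaaaaaaaaaaaaFFFFFFFFFF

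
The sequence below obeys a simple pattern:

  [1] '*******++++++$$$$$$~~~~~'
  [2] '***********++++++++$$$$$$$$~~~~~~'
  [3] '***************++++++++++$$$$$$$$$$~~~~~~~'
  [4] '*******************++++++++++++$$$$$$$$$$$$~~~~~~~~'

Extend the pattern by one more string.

Reading off run lengths: * runs 7, 11, 15, 19; + runs 6, 8, 10, 12; $ runs 6, 8, 10, 12; ~ runs 5, 6, 7, 8 — each is linear in n, where the shown terms are n = 2, 3, 4, 5.
At n = 6 the blocks have lengths 23, 14, 14, 9.

***********************++++++++++++++$$$$$$$$$$$$$$~~~~~~~~~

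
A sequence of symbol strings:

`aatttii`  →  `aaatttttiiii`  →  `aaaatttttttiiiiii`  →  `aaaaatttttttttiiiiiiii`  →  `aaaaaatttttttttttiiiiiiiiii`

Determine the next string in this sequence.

Term n consists of n+1 a's, followed by 2n+1 t's, followed by 2n i's (n = 1, 2, …).
Setting n = 6 gives 7, 13, 12 characters in each block.

aaaaaaatttttttttttttiiiiiiiiiiii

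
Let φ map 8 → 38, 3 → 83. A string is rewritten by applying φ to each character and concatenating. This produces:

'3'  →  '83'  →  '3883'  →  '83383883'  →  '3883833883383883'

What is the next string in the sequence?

83383883388383383883833883383883

φ(3883833883383883) expands symbol-by-symbol to 83 38 38 83 38 83 83 38 38 83 83 38 83 38 38 83; joining the 16 pieces gives the next term.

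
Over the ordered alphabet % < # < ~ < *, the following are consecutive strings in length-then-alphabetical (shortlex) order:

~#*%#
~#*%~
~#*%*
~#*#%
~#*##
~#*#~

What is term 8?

Advancing 2 positions from ~#*#~ through ~#*#~ → ~#*#* reaches term 8.

~#*~%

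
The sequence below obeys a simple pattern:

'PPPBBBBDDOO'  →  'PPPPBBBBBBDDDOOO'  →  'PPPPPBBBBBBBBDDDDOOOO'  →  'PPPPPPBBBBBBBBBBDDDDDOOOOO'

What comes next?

PPPPPPPBBBBBBBBBBBBDDDDDDOOOOOO

Term n consists of n+2 P's, followed by 2n+2 B's, followed by n+1 D's, followed by n+1 O's (n = 1, 2, …).
At n = 5 the blocks have lengths 7, 12, 6, 6.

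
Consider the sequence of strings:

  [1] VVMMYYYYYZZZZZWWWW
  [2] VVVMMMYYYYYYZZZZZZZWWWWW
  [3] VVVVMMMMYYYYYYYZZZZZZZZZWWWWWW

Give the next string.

Term n consists of n V's, followed by n M's, followed by n+3 Y's, followed by 2n+1 Z's, followed by n+2 W's, where the shown terms are n = 2, 3, 4.
At n = 5 the blocks have lengths 5, 5, 8, 11, 7.

VVVVVMMMMMYYYYYYYYZZZZZZZZZZZWWWWWWW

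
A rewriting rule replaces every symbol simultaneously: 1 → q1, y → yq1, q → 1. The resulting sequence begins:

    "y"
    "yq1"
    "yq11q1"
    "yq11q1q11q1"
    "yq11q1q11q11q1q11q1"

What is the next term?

φ(yq11q1q11q11q1q11q1) expands symbol-by-symbol to yq1 1 q1 q1 1 q1 1 q1 q1 1 q1 q1 1 q1 1 q1 q1 1 q1; joining the 19 pieces gives the next term.

yq11q1q11q11q1q11q1q11q11q1q11q1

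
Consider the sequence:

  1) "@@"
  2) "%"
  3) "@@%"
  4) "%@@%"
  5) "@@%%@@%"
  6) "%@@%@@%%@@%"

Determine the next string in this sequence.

@@%%@@%%@@%@@%%@@%

From term 3 onward, concatenate the second-to-last term with the last: @@·% = @@%, %·@@% = %@@%, …
The next term joins @@%%@@% and %@@%@@%%@@%.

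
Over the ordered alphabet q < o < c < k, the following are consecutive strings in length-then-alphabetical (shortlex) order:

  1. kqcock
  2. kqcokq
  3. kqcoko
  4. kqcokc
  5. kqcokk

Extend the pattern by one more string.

Treat kqcokk as a base-4 numeral over the given alphabet and add one, carrying through any trailing k's.

kqccqq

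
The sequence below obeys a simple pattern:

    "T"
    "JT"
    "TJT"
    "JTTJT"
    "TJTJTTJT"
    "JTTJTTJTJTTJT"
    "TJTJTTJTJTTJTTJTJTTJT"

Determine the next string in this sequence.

Each term (from the third on) is the two preceding terms concatenated in order: term 3 = T·JT = TJT.
Continuing: JTTJTTJTJTTJT · TJTJTTJTJTTJTTJTJTTJT gives term 8.

JTTJTTJTJTTJTTJTJTTJTJTTJTTJTJTTJT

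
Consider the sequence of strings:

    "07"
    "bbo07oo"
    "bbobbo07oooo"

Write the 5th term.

bbobbobbobbo07oooooooo

Every step adds bbo to the front and oo to the end of the previous string.
From bbobbo07oooo, 2 further steps: bbobbo07oooo → bbobbobbo07oooooo → (answer).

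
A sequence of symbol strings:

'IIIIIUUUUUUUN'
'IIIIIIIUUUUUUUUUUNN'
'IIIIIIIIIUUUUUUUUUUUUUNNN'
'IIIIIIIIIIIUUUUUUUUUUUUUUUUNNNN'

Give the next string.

Term n consists of 2n-1 I's, followed by 3n-2 U's, followed by n-2 N's, where the shown terms are n = 3, 4, 5, 6.
Setting n = 7 gives 13, 19, 5 characters in each block.

IIIIIIIIIIIIIUUUUUUUUUUUUUUUUUUUNNNNN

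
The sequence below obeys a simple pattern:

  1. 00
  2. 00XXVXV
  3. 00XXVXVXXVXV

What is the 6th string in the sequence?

Every step adds XXVXV to the end: s(k+1) = s(k)·XXVXV.
From 00XXVXVXXVXV, 3 further steps: 00XXVXVXXVXV → 00XXVXVXXVXVXXVXV → 00XXVXVXXVXVXXVXVXXVXV → (answer).

00XXVXVXXVXVXXVXVXXVXVXXVXV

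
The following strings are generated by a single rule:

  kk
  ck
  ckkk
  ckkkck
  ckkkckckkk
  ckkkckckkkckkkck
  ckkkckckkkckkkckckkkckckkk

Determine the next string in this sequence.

ckkkckckkkckkkckckkkckckkkckkkckckkkckkkck

Each term (from the third on) is the previous term followed by the one before it: term 3 = ck·kk = ckkk.
So term 8 is ckkkckckkkckkkckckkkckckkk·ckkkckckkkckkkck.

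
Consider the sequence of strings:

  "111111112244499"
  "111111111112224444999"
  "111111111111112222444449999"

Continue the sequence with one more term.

Each string has the form 1^{3n+2} 2^{n} 4^{n+1} 9^{n}, where the shown terms are n = 2, 3, 4.
At n = 5 the blocks have lengths 17, 5, 6, 5.

111111111111111112222244444499999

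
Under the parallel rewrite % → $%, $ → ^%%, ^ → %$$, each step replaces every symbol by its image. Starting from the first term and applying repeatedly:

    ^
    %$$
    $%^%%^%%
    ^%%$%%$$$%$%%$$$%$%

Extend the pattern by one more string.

Rewriting the 19 symbols of ^%%$%%$$$%$%%$$$%$% one by one yields %$$ $% $% ^%% $% $% ^%% ^%% ^%% $% ^%% $% $% ^%% ^%% ^%% $% ^%% $%; concatenated:

%$$$%$%^%%$%$%^%%^%%^%%$%^%%$%$%^%%^%%^%%$%^%%$%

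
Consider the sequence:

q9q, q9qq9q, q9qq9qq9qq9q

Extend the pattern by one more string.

Each string is two copies of the previous one concatenated.
So the next term is two copies of q9qq9qq9qq9q.

q9qq9qq9qq9qq9qq9qq9qq9q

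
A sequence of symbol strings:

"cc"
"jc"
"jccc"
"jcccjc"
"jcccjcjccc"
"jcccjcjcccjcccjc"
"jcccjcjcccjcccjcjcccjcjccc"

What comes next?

jcccjcjcccjcccjcjcccjcjcccjcccjcjcccjcccjc

This is a Fibonacci-style word recurrence s(k) = s(k−1)·s(k−2): e.g. jc·cc = jccc.
The next term joins jcccjcjcccjcccjcjcccjcjccc and jcccjcjcccjcccjc.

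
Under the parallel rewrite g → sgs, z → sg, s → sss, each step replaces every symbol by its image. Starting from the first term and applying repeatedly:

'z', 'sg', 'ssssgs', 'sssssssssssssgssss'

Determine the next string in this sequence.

φ(sssssssssssssgssss) expands symbol-by-symbol to sss sss sss sss sss sss sss sss sss sss sss sss sss sgs sss sss sss sss; joining the 18 pieces gives the next term.

ssssssssssssssssssssssssssssssssssssssssgsssssssssssss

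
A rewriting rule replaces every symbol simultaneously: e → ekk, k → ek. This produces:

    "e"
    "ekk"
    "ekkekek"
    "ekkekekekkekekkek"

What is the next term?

ekkekekekkekekkekekkekekekkekekkekekekkek

φ(ekkekekekkekekkek) expands symbol-by-symbol to ekk ek ek ekk ek ekk ek ekk ek ek ekk ek ekk ek ek ekk ek; joining the 17 pieces gives the next term.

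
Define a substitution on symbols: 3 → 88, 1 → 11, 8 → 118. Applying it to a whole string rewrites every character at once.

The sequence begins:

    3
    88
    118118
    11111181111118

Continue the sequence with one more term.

111111111111118111111111111118

Applying the rule to each of the 14 symbols of 11111181111118 gives the pieces 11 11 11 11 11 11 118 11 11 11 11 11 11 118, which concatenate to the answer.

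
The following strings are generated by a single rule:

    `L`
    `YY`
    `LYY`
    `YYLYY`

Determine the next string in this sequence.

LYYYYLYY

Each term (from the third on) is the two preceding terms concatenated in order: term 3 = L·YY = LYY.
So term 5 is LYY·YYLYY.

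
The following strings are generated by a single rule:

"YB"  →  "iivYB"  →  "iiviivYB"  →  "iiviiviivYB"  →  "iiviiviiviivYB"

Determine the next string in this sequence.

iiviiviiviiviivYB

Each term is the previous one with iiv prepended.
So the next term is iiv·iiviiviiviivYB.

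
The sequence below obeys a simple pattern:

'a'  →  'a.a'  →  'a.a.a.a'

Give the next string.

a.a.a.a.a.a.a.a

s(k+1) = s(k)·.·s(k) — each term doubles the last with '.' between the halves.
One more doubling of a.a.a.a gives the answer.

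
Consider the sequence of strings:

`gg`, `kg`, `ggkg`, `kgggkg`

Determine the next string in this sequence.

Each term (from the third on) is the two preceding terms concatenated in order: term 3 = gg·kg = ggkg.
So term 5 is ggkg·kgggkg.

ggkgkgggkg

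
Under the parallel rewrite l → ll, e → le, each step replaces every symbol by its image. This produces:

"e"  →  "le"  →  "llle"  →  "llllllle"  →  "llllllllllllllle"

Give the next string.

Rewriting the 16 symbols of llllllllllllllle one by one yields ll ll ll ll ll ll ll ll ll ll ll ll ll ll ll le; concatenated:

llllllllllllllllllllllllllllllle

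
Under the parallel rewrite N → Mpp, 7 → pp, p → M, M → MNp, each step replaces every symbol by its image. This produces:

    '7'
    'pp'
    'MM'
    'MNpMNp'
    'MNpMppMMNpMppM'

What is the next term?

Rewriting the 14 symbols of MNpMppMMNpMppM one by one yields MNp Mpp M MNp M M MNp MNp Mpp M MNp M M MNp; concatenated:

MNpMppMMNpMMMNpMNpMppMMNpMMMNp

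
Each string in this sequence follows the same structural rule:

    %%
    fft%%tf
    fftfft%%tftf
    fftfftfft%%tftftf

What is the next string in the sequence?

Each term wraps the previous one in fft on the left and tf on the right.
Applying this once more to fftfftfft%%tftftf:

fftfftfftfft%%tftftftf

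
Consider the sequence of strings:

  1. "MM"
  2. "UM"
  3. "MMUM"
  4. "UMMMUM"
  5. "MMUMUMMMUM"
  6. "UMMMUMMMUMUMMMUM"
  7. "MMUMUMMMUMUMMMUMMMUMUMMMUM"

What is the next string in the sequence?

UMMMUMMMUMUMMMUMMMUMUMMMUMUMMMUMMMUMUMMMUM

From term 3 onward, concatenate the second-to-last term with the last: MM·UM = MMUM, UM·MMUM = UMMMUM, …
So term 8 is UMMMUMMMUMUMMMUM·MMUMUMMMUMUMMMUMMMUMUMMMUM.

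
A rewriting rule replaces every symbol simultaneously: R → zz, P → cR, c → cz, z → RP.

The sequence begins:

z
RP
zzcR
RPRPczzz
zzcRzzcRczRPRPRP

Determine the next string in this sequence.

RPRPczzzRPRPczzzczRPzzcRzzcRzzcR

Replace each of the 16 characters of zzcRzzcRczRPRPRP in place — RP RP cz zz RP RP cz zz cz RP zz cR zz cR zz cR — and concatenate.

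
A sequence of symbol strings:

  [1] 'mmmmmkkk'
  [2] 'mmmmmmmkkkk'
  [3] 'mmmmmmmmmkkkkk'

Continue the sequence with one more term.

mmmmmmmmmmmkkkkkk

The n-th term is 2n-1 m's then n k's, where the shown terms are n = 3, 4, 5.
At n = 6 the blocks have lengths 11, 6.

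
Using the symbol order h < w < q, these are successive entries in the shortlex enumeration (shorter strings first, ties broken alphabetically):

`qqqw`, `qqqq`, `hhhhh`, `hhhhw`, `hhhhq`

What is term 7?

hhhww

Continuing the enumeration 2 steps past hhhhq: hhhhq → hhhwh → (answer).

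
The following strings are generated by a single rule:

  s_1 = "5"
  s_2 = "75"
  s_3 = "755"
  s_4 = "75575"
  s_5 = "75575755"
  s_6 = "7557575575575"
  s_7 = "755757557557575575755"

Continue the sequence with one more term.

7557575575575755757557557575575575

Each term (from the third on) is the previous term followed by the one before it: term 3 = 75·5 = 755.
The next term joins 755757557557575575755 and 7557575575575.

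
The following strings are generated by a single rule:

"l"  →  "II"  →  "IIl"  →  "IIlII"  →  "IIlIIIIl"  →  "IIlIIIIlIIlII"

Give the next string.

IIlIIIIlIIlIIIIlIIIIl

From term 3 onward, concatenate the last term with the second-to-last: II·l = IIl, IIl·II = IIlII, …
So term 7 is IIlIIIIlIIlII·IIlIIIIl.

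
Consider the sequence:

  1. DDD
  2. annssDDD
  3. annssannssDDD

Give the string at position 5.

annssannssannssannssDDD

The strings grow by a fixed prefix annss each time.
From annssannssDDD, 2 further steps: annssannssDDD → annssannssannssDDD → (answer).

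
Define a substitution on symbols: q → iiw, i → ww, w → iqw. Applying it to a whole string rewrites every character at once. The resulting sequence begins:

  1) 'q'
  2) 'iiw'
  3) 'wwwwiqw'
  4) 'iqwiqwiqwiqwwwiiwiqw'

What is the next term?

wwiiwiqwwwiiwiqwwwiiwiqwwwiiwiqwiqwiqwwwwwiqwwwiiwiqw

Replace each of the 20 characters of iqwiqwiqwiqwwwiiwiqw in place — ww iiw iqw ww iiw iqw ww iiw iqw ww iiw iqw iqw iqw ww ww iqw ww iiw iqw — and concatenate.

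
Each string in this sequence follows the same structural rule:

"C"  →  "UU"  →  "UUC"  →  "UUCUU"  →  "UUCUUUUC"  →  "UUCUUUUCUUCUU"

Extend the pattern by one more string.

UUCUUUUCUUCUUUUCUUUUC

This is a Fibonacci-style word recurrence s(k) = s(k−1)·s(k−2): e.g. UU·C = UUC.
Continuing: UUCUUUUCUUCUU · UUCUUUUC gives term 7.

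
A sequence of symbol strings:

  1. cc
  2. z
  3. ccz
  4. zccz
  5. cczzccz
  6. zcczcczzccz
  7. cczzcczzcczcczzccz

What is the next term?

This is a Fibonacci-style word recurrence s(k) = s(k−2)·s(k−1): e.g. cc·z = ccz.
The next term joins zcczcczzccz and cczzcczzcczcczzccz.

zcczcczzcczcczzcczzcczcczzccz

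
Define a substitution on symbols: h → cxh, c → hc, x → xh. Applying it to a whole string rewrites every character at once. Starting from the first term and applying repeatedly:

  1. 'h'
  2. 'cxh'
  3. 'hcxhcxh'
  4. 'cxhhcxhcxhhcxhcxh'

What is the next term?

Rewriting the 17 symbols of cxhhcxhcxhhcxhcxh one by one yields hc xh cxh cxh hc xh cxh hc xh cxh cxh hc xh cxh hc xh cxh; concatenated:

hcxhcxhcxhhcxhcxhhcxhcxhcxhhcxhcxhhcxhcxh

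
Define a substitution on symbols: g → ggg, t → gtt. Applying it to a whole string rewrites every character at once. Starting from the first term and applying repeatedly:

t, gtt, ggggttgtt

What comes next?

Rewriting each symbol of ggggttgtt: g→ggg, g→ggg, g→ggg, g→ggg, t→gtt, t→gtt, g→ggg, t→gtt, t→gtt, which concatenates to ggg ggg ggg ggg gtt gtt ggg gtt gtt.

gggggggggggggttgttggggttgtt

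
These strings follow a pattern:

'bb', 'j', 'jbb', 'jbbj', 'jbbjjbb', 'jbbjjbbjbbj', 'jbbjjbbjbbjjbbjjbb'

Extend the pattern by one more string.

Each term (from the third on) is the previous term followed by the one before it: term 3 = j·bb = jbb.
Continuing: jbbjjbbjbbjjbbjjbb · jbbjjbbjbbj gives term 8.

jbbjjbbjbbjjbbjjbbjbbjjbbjbbj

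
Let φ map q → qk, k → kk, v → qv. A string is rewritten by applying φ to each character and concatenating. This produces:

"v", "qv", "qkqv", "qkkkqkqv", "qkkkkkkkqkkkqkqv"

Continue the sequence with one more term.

qkkkkkkkkkkkkkkkqkkkkkkkqkkkqkqv

φ(qkkkkkkkqkkkqkqv) expands symbol-by-symbol to qk kk kk kk kk kk kk kk qk kk kk kk qk kk qk qv; joining the 16 pieces gives the next term.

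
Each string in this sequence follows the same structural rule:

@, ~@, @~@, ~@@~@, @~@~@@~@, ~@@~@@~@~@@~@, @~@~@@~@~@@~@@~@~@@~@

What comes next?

~@@~@@~@~@@~@@~@~@@~@~@@~@@~@~@@~@

Each term (from the third on) is the two preceding terms concatenated in order: term 3 = @·~@ = @~@.
The next term joins ~@@~@@~@~@@~@ and @~@~@@~@~@@~@@~@~@@~@.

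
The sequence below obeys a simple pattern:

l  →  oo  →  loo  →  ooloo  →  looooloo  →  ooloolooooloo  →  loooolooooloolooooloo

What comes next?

oolooloooolooloooolooooloolooooloo

Each term (from the third on) is the two preceding terms concatenated in order: term 3 = l·oo = loo.
Continuing: ooloolooooloo · loooolooooloolooooloo gives term 8.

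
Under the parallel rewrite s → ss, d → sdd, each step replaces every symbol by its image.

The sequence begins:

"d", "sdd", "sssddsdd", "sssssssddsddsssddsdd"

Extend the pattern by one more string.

φ(sssssssddsddsssddsdd) expands symbol-by-symbol to ss ss ss ss ss ss ss sdd sdd ss sdd sdd ss ss ss sdd sdd ss sdd sdd; joining the 20 pieces gives the next term.

sssssssssssssssddsddsssddsddsssssssddsddsssddsdd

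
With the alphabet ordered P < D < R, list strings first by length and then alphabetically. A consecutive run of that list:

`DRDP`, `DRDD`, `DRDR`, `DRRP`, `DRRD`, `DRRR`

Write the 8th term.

RPPD

Continuing the enumeration 2 steps past DRRR: DRRR → RPPP → (answer).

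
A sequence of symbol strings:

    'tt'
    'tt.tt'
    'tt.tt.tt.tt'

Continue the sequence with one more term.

s(k+1) = s(k)·.·s(k) — each term doubles the last with '.' between the halves.
One more doubling of tt.tt.tt.tt gives the answer.

tt.tt.tt.tt.tt.tt.tt.tt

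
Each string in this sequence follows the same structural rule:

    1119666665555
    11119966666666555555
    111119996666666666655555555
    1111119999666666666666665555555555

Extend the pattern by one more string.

Term n consists of n+2 1's, followed by n 9's, followed by 3n+2 6's, followed by 2n+2 5's (n = 1, 2, …).
Setting n = 5 gives 7, 5, 17, 12 characters in each block.

11111119999966666666666666666555555555555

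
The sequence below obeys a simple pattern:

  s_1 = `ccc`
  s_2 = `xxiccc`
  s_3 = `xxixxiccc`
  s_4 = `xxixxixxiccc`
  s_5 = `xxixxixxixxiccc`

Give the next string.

Every step adds xxi at the front: s(k+1) = xxi·s(k).
So the next term is xxi·xxixxixxixxiccc.

xxixxixxixxixxiccc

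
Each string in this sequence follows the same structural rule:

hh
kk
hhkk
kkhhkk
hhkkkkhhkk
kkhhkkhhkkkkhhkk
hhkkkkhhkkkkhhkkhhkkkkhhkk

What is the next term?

kkhhkkhhkkkkhhkkhhkkkkhhkkkkhhkkhhkkkkhhkk

From term 3 onward, concatenate the second-to-last term with the last: hh·kk = hhkk, kk·hhkk = kkhhkk, …
Continuing: kkhhkkhhkkkkhhkk · hhkkkkhhkkkkhhkkhhkkkkhhkk gives term 8.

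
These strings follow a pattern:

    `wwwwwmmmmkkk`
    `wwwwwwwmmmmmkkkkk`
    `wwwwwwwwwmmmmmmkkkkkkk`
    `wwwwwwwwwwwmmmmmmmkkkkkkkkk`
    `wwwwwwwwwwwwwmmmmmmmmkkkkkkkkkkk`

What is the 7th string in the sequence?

wwwwwwwwwwwwwwwwwmmmmmmmmmmkkkkkkkkkkkkkkk

Term n consists of 2n+1 w's, followed by n+2 m's, followed by 2n-1 k's, where the shown terms are n = 2, 3, 4, 5, 6.
At n = 8 the blocks have lengths 17, 10, 15.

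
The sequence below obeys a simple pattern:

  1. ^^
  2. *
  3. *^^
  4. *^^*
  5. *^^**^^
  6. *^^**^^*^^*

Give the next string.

From term 3 onward, concatenate the last term with the second-to-last: *·^^ = *^^, *^^·* = *^^*, …
Continuing: *^^**^^*^^* · *^^**^^ gives term 7.

*^^**^^*^^**^^**^^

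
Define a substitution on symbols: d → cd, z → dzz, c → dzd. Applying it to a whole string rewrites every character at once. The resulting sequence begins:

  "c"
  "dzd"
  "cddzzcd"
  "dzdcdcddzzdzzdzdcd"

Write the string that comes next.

cddzzcddzdcddzdcdcddzzdzzcddzzdzzcddzzcddzdcd

Replace each of the 18 characters of dzdcdcddzzdzzdzdcd in place — cd dzz cd dzd cd dzd cd cd dzz dzz cd dzz dzz cd dzz cd dzd cd — and concatenate.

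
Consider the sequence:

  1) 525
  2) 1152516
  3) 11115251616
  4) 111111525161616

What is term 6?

11111111115251616161616

s(k+1) = 11·s(k)·16, so each term gains 11 as a prefix and 16 as a suffix.
From 111111525161616, 2 further steps: 111111525161616 → 1111111152516161616 → (answer).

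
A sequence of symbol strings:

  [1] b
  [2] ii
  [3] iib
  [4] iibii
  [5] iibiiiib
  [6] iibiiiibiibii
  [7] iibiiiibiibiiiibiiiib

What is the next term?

Each term (from the third on) is the previous term followed by the one before it: term 3 = ii·b = iib.
Continuing: iibiiiibiibiiiibiiiib · iibiiiibiibii gives term 8.

iibiiiibiibiiiibiiiibiibiiiibiibii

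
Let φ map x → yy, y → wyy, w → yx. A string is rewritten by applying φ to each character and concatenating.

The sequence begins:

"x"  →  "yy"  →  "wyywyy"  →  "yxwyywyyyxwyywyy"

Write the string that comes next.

wyyyyyxwyywyyyxwyywyywyyyyyxwyywyyyxwyywyy

Replace each of the 16 characters of yxwyywyyyxwyywyy in place — wyy yy yx wyy wyy yx wyy wyy wyy yy yx wyy wyy yx wyy wyy — and concatenate.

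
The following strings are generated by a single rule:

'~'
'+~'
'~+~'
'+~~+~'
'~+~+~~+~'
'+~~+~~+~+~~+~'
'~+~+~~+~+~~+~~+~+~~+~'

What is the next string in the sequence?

+~~+~~+~+~~+~~+~+~~+~+~~+~~+~+~~+~

This is a Fibonacci-style word recurrence s(k) = s(k−2)·s(k−1): e.g. ~·+~ = ~+~.
Continuing: +~~+~~+~+~~+~ · ~+~+~~+~+~~+~~+~+~~+~ gives term 8.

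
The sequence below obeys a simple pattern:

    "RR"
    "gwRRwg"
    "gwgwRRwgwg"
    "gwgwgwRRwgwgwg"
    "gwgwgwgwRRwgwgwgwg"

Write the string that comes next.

Each term wraps the previous one in gw on the left and wg on the right.
Applying this once more to gwgwgwgwRRwgwgwgwg:

gwgwgwgwgwRRwgwgwgwgwg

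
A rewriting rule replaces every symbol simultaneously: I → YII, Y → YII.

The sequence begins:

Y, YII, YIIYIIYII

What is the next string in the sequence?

YIIYIIYIIYIIYIIYIIYIIYIIYII

Expanding YIIYIIYII: Y→YII, I→YII, I→YII, Y→YII, I→YII, I→YII, Y→YII, I→YII, I→YII. Concatenated: YII YII YII YII YII YII YII YII YII.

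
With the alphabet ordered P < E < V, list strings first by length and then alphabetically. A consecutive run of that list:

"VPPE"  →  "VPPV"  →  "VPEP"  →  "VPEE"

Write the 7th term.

Continuing the enumeration 3 steps past VPEE: VPEE → VPEV → VPVP → (answer).

VPVE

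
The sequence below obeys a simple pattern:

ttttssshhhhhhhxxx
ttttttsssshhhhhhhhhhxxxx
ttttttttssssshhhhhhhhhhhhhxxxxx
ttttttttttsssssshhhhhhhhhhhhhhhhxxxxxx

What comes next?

ttttttttttttssssssshhhhhhhhhhhhhhhhhhhxxxxxxx

Each string has the form t^{2n} s^{n+1} h^{3n+1} x^{n+1}, where the shown terms are n = 2, 3, 4, 5.
For the next term, n = 6, so the run lengths are 12, 7, 19, 7.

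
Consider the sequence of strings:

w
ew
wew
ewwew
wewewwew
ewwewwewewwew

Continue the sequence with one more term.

From term 3 onward, concatenate the second-to-last term with the last: w·ew = wew, ew·wew = ewwew, …
So term 7 is wewewwew·ewwewwewewwew.

wewewwewewwewwewewwew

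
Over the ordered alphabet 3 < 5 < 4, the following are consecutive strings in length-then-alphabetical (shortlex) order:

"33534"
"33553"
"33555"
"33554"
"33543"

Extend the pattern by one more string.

33545

Find the rightmost character of 33543 below 4, bump it to the next letter, and reset everything to its right to 3.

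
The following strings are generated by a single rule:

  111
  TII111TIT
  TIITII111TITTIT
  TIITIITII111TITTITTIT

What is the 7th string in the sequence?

TIITIITIITIITIITII111TITTITTITTITTITTIT

s(k+1) = TII·s(k)·TIT, so each term gains TII as a prefix and TIT as a suffix.
From TIITIITII111TITTITTIT, 3 further steps: TIITIITII111TITTITTIT → TIITIITIITII111TITTITTITTIT → TIITIITIITIITII111TITTITTITTITTIT → (answer).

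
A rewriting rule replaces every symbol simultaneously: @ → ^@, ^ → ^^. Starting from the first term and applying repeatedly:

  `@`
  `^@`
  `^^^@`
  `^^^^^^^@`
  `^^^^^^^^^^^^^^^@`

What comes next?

Replace each of the 16 characters of ^^^^^^^^^^^^^^^@ in place — ^^ ^^ ^^ ^^ ^^ ^^ ^^ ^^ ^^ ^^ ^^ ^^ ^^ ^^ ^^ ^@ — and concatenate.

^^^^^^^^^^^^^^^^^^^^^^^^^^^^^^^@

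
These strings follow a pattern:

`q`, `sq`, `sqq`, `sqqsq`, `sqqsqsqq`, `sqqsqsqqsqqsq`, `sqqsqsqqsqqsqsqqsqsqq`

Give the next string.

sqqsqsqqsqqsqsqqsqsqqsqqsqsqqsqqsq

This is a Fibonacci-style word recurrence s(k) = s(k−1)·s(k−2): e.g. sq·q = sqq.
The next term joins sqqsqsqqsqqsqsqqsqsqq and sqqsqsqqsqqsq.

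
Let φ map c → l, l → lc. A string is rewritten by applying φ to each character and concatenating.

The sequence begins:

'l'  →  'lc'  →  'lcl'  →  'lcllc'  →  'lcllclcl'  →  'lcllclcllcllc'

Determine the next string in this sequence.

Rewriting the 13 symbols of lcllclcllcllc one by one yields lc l lc lc l lc l lc lc l lc lc l; concatenated:

lcllclcllcllclcllclcl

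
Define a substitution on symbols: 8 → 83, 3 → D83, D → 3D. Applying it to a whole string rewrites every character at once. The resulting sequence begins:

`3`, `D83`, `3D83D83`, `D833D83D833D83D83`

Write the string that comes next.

3D83D83D833D83D833D83D83D833D83D833D83D83

φ(D833D83D833D83D83) expands symbol-by-symbol to 3D 83 D83 D83 3D 83 D83 3D 83 D83 D83 3D 83 D83 3D 83 D83; joining the 17 pieces gives the next term.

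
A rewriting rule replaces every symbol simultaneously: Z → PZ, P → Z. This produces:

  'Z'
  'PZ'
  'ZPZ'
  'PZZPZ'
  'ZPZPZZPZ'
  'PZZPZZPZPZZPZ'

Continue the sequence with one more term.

Rewriting the 13 symbols of PZZPZZPZPZZPZ one by one yields Z PZ PZ Z PZ PZ Z PZ Z PZ PZ Z PZ; concatenated:

ZPZPZZPZPZZPZZPZPZZPZ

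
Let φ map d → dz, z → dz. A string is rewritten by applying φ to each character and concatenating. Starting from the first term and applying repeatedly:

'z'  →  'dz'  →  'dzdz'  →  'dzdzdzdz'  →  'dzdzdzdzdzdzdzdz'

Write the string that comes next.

dzdzdzdzdzdzdzdzdzdzdzdzdzdzdzdz

Applying the rule to each of the 16 symbols of dzdzdzdzdzdzdzdz gives the pieces dz dz dz dz dz dz dz dz dz dz dz dz dz dz dz dz, which concatenate to the answer.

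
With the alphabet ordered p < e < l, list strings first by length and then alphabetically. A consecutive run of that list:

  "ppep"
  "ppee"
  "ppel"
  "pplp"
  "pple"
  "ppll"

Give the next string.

Find the rightmost character of ppll below l, bump it to the next letter, and reset everything to its right to p.

pepp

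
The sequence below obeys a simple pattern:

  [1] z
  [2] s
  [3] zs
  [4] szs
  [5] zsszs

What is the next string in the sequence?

From term 3 onward, concatenate the second-to-last term with the last: z·s = zs, s·zs = szs, …
The next term joins szs and zsszs.

szszsszs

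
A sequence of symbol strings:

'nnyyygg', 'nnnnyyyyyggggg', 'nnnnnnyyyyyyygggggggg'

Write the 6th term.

The n-th term is 2n n's then 2n+1 y's then 3n-1 g's (n = 1, 2, …).
Setting n = 6 gives 12, 13, 17 characters in each block.

nnnnnnnnnnnnyyyyyyyyyyyyyggggggggggggggggg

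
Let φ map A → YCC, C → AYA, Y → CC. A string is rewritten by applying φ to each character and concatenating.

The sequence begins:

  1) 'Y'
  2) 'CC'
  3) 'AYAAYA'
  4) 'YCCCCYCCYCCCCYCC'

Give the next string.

CCAYAAYAAYAAYACCAYAAYACCAYAAYAAYAAYACCAYAAYA

Replace each of the 16 characters of YCCCCYCCYCCCCYCC in place — CC AYA AYA AYA AYA CC AYA AYA CC AYA AYA AYA AYA CC AYA AYA — and concatenate.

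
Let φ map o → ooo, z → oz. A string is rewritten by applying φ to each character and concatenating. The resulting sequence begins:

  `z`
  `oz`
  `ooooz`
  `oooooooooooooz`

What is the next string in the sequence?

ooooooooooooooooooooooooooooooooooooooooz

Applying the rule to each of the 14 symbols of oooooooooooooz gives the pieces ooo ooo ooo ooo ooo ooo ooo ooo ooo ooo ooo ooo ooo oz, which concatenate to the answer.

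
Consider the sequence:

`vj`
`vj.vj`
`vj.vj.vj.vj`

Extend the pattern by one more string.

Every step duplicates the string with '.' between the halves.
Doubling vj.vj.vj.vj with '.' between the halves:

vj.vj.vj.vj.vj.vj.vj.vj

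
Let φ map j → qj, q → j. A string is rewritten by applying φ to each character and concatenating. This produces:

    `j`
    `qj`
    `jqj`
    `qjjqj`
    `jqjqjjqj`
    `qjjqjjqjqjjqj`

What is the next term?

Replace each of the 13 characters of qjjqjjqjqjjqj in place — j qj qj j qj qj j qj j qj qj j qj — and concatenate.

jqjqjjqjqjjqjjqjqjjqj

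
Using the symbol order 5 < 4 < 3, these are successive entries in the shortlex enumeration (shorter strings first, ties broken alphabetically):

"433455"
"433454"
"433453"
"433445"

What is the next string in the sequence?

Find the rightmost character of 433445 below 3, bump it to the next letter, and reset everything to its right to 5.

433444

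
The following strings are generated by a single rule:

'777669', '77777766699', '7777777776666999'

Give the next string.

Each string has the form 7^{3n} 6^{n+1} 9^{n} (n = 1, 2, …).
Setting n = 4 gives 12, 5, 4 characters in each block.

777777777777666669999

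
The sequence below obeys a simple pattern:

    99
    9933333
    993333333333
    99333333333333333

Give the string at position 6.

Each term is the previous one with 33333 appended.
From 99333333333333333, 2 further steps: 99333333333333333 → 9933333333333333333333 → (answer).

993333333333333333333333333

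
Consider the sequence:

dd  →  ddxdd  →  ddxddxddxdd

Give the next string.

s(k+1) = s(k)·x·s(k) — each term doubles the last with 'x' between the halves.
One more doubling of ddxddxddxdd gives the answer.

ddxddxddxddxddxddxddxdd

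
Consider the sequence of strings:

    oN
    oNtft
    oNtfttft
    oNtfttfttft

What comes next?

The strings grow by a fixed suffix tft each time.
Applying this once more to oNtfttfttft:

oNtfttfttfttft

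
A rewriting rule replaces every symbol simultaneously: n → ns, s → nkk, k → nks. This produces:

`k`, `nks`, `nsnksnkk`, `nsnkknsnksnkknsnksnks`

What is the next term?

nsnkknsnksnksnsnkknsnksnkknsnksnksnsnkknsnksnkknsnksnkk

Applying the rule to each of the 21 symbols of nsnkknsnksnkknsnksnks gives the pieces ns nkk ns nks nks ns nkk ns nks nkk ns nks nks ns nkk ns nks nkk ns nks nkk, which concatenate to the answer.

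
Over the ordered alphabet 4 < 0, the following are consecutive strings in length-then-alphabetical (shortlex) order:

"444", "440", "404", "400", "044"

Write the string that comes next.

040

Treat 044 as a base-2 numeral over the given alphabet and add one, carrying through any trailing 0's.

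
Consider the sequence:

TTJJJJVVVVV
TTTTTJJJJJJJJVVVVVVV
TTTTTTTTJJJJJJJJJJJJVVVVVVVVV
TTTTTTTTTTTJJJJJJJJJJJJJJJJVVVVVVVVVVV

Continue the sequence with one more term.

Each string has the form T^{3n-1} J^{4n} V^{2n+3} (n = 1, 2, …).
At n = 5 the blocks have lengths 14, 20, 13.

TTTTTTTTTTTTTTJJJJJJJJJJJJJJJJJJJJVVVVVVVVVVVVV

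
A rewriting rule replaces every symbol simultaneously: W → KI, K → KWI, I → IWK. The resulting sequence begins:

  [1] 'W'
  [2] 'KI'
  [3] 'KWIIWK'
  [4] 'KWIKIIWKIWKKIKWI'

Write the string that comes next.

Rewriting the 16 symbols of KWIKIIWKIWKKIKWI one by one yields KWI KI IWK KWI IWK IWK KI KWI IWK KI KWI KWI IWK KWI KI IWK; concatenated:

KWIKIIWKKWIIWKIWKKIKWIIWKKIKWIKWIIWKKWIKIIWK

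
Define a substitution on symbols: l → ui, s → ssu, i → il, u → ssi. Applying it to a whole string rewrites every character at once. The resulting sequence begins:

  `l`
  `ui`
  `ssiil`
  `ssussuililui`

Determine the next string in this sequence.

Apply φ to ssussuililui symbol by symbol: s→ssu, s→ssu, u→ssi, s→ssu, s→ssu, u→ssi, i→il, l→ui, i→il, l→ui, u→ssi, i→il; joined: ssu ssu ssi ssu ssu ssi il ui il ui ssi il.

ssussussissussussiiluiiluissiil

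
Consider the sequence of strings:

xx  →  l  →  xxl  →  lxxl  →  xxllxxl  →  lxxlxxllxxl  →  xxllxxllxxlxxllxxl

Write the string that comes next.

Each term (from the third on) is the two preceding terms concatenated in order: term 3 = xx·l = xxl.
The next term joins lxxlxxllxxl and xxllxxllxxlxxllxxl.

lxxlxxllxxlxxllxxllxxlxxllxxl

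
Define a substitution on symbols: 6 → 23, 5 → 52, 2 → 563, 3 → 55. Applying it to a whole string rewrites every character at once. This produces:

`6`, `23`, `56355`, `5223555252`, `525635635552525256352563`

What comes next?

52563522355522355525252563525635256352235552563522355

Replace each of the 24 characters of 525635635552525256352563 in place — 52 563 52 23 55 52 23 55 52 52 52 563 52 563 52 563 52 23 55 52 563 52 23 55 — and concatenate.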